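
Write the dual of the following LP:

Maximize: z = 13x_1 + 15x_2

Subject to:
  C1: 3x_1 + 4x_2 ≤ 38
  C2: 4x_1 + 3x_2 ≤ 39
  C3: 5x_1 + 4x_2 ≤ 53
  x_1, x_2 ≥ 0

Primal max cᵀx s.t. Ax ≤ b, x ≥ 0  →  Dual min bᵀy s.t. Aᵀy ≥ c, y ≥ 0.

Minimize: z = 38y1 + 39y2 + 53y3

Subject to:
  3y1 + 4y2 + 5y3 ≥ 13
  4y1 + 3y2 + 4y3 ≥ 15
  y1, y2, y3 ≥ 0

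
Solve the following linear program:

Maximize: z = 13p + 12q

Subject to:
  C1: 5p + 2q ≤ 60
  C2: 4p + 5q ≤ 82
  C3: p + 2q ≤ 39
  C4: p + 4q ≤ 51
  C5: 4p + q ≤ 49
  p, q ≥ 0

Evaluate the objective at each vertex of the feasible region:
  z(0, 0) = 0
  z(12, 0) = 156
  z(8, 10) = 224  ←
  z(6.636, 11.09) = 219.4
  z(0, 12.75) = 153
The maximum is at p = 8, q = 10.

p = 8, q = 10, z = 224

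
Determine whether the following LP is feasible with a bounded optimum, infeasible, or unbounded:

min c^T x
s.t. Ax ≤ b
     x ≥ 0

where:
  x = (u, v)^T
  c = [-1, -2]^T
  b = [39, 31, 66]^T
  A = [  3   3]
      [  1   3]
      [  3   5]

Feasible with a bounded optimal solution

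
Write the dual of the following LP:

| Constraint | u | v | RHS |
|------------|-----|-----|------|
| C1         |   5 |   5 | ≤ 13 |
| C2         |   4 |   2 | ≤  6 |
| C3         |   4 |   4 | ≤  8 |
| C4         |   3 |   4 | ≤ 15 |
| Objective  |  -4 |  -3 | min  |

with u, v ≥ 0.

Primal min cᵀx s.t. Ax ≤ b, x ≥ 0  →  Dual max −bᵀy s.t. Aᵀy ≥ −c, y ≥ 0.

Maximize: z = -13y1 - 6y2 - 8y3 - 15y4

Subject to:
  5y1 + 4y2 + 4y3 + 3y4 ≥ 4
  5y1 + 2y2 + 4y3 + 4y4 ≥ 3
  y1, y2, y3, y4 ≥ 0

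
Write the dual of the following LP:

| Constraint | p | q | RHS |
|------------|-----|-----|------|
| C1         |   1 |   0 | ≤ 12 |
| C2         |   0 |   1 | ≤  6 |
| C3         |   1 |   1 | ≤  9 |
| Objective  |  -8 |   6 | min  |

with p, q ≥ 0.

Primal min cᵀx s.t. Ax ≤ b, x ≥ 0  →  Dual max −bᵀy s.t. Aᵀy ≥ −c, y ≥ 0.

Maximize: z = -12y1 - 6y2 - 9y3

Subject to:
  y1 + y3 ≥ 8
  y2 + y3 ≥ -6
  y1, y2, y3 ≥ 0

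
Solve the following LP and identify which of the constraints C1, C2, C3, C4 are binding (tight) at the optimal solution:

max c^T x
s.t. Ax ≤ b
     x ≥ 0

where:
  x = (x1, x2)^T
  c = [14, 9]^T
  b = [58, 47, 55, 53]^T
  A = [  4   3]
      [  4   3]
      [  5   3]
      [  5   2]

At x1 = 8, x2 = 5, compute slack b - a·x for each constraint:
  C1: 58 − 47 = 11  (slack)
  C2: 47 − 47 = 0  (binding)
  C3: 55 − 55 = 0  (binding)
  C4: 53 − 50 = 3  (slack)

Optimal: x1 = 8, x2 = 5
Binding: C2, C3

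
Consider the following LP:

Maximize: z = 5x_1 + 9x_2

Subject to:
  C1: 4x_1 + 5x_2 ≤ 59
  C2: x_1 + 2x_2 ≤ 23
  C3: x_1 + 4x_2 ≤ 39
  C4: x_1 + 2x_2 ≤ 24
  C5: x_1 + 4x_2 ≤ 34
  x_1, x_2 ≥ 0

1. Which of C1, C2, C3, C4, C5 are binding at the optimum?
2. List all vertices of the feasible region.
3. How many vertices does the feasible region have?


1. C1, C5
2. (0, 0), (14.75, 0), (6, 7), (0, 8.5)
3. 4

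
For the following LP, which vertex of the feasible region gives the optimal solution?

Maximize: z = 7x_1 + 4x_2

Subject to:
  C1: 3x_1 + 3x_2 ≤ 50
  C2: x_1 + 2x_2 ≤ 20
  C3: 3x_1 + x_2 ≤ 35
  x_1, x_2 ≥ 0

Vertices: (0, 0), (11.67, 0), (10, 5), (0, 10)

Evaluate the objective at each vertex of the feasible region:
  z(0, 0) = 0
  z(11.67, 0) = 81.67
  z(10, 5) = 90  ←
  z(0, 10) = 40
The maximum is at x_1 = 10, x_2 = 5.

(10, 5)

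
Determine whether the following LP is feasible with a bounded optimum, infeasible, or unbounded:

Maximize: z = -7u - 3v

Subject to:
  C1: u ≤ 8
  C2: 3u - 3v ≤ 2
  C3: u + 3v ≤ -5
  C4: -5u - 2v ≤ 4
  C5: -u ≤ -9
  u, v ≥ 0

Infeasible (no feasible solution exists)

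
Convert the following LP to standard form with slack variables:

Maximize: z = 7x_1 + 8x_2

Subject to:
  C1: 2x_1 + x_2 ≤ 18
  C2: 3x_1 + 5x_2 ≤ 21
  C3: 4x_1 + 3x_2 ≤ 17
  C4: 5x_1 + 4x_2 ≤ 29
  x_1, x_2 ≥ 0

max z = 7x_1 + 8x_2

s.t.
  2x_1 + x_2 + s1 = 18
  3x_1 + 5x_2 + s2 = 21
  4x_1 + 3x_2 + s3 = 17
  5x_1 + 4x_2 + s4 = 29
  x_1, x_2, s1, s2, s3, s4 ≥ 0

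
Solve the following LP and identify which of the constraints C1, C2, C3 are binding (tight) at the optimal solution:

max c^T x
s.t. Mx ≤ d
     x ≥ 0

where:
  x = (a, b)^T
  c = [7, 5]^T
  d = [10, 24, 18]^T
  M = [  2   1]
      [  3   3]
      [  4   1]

At a = 2, b = 6, compute slack b - a·x for each constraint:
  C1: 10 − 10 = 0  (binding)
  C2: 24 − 24 = 0  (binding)
  C3: 18 − 14 = 4  (slack)

Optimal: a = 2, b = 6
Binding: C1, C2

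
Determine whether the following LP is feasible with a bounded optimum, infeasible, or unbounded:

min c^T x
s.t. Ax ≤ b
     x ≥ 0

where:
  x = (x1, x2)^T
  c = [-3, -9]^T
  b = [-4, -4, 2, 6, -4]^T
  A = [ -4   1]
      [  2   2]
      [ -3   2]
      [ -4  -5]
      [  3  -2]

Infeasible (no feasible solution exists)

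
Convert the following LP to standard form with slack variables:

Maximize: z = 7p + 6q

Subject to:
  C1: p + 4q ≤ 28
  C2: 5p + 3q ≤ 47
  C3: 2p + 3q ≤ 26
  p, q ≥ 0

max z = 7p + 6q

s.t.
  p + 4q + s1 = 28
  5p + 3q + s2 = 47
  2p + 3q + s3 = 26
  p, q, s1, s2, s3 ≥ 0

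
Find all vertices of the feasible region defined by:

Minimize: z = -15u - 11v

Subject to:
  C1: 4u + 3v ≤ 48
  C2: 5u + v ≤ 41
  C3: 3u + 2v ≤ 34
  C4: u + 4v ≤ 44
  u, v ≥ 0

(0, 0), (8.2, 0), (6.857, 6.714), (6, 8), (4.615, 9.846), (0, 11)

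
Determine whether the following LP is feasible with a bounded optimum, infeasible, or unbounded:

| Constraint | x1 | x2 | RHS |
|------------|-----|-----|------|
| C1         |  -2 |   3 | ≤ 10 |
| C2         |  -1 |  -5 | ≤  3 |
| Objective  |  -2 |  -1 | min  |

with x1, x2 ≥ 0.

Unbounded (objective can decrease without bound)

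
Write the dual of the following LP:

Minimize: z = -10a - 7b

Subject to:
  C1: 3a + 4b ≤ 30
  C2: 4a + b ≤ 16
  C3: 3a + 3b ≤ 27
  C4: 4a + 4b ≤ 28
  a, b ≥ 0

Primal min cᵀx s.t. Ax ≤ b, x ≥ 0  →  Dual max −bᵀy s.t. Aᵀy ≥ −c, y ≥ 0.

Maximize: z = -30y1 - 16y2 - 27y3 - 28y4

Subject to:
  3y1 + 4y2 + 3y3 + 4y4 ≥ 10
  4y1 + y2 + 3y3 + 4y4 ≥ 7
  y1, y2, y3, y4 ≥ 0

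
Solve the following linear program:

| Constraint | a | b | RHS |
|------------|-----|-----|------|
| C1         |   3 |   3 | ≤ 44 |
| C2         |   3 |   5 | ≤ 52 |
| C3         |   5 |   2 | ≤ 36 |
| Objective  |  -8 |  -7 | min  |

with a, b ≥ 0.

Evaluate the objective at each vertex of the feasible region:
  z(0, 0) = 0
  z(7.2, 0) = -57.6
  z(4, 8) = -88  ←
  z(0, 10.4) = -72.8
The minimum is at a = 4, b = 8.

a = 4, b = 8, z = -88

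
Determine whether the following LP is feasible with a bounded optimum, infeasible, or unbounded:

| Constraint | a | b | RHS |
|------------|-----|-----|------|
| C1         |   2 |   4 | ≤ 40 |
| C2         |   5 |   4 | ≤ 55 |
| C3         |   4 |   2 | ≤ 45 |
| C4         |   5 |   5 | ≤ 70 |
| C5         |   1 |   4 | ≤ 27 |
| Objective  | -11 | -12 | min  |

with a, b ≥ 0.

Feasible with a bounded optimal solution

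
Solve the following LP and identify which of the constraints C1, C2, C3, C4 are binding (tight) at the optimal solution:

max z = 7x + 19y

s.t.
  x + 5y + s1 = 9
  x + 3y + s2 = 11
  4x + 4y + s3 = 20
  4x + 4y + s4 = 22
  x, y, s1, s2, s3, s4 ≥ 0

At x = 4, y = 1, compute slack b - a·x for each constraint:
  C1: 9 − 9 = 0  (binding)
  C2: 11 − 7 = 4  (slack)
  C3: 20 − 20 = 0  (binding)
  C4: 22 − 20 = 2  (slack)

Optimal: x = 4, y = 1
Binding: C1, C3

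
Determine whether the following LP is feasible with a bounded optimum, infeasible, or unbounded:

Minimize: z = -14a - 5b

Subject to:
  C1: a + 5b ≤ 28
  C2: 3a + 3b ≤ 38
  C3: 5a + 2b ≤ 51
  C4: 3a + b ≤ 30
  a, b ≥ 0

Feasible with a bounded optimal solution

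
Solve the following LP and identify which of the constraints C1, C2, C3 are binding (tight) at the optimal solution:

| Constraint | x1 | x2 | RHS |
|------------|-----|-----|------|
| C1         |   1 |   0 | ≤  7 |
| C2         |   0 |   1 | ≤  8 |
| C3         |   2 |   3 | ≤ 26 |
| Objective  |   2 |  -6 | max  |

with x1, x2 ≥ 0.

At x1 = 7, x2 = 0, compute slack b - a·x for each constraint:
  C1: 7 − 7 = 0  (binding)
  C2: 8 − 0 = 8  (slack)
  C3: 26 − 14 = 12  (slack)

Optimal: x1 = 7, x2 = 0
Binding: C1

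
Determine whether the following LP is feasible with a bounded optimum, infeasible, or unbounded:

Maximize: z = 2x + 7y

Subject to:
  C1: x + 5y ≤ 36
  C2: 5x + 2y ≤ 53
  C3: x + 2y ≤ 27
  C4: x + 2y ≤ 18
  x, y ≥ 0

Feasible with a bounded optimal solution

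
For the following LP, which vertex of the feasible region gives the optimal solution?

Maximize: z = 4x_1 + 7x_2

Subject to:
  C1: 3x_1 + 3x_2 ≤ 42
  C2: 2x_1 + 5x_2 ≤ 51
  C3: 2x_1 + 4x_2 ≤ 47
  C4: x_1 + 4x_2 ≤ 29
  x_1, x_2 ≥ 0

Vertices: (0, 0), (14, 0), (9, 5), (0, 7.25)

Evaluate the objective at each vertex of the feasible region:
  z(0, 0) = 0
  z(14, 0) = 56
  z(9, 5) = 71  ←
  z(0, 7.25) = 50.75
The maximum is at x_1 = 9, x_2 = 5.

(9, 5)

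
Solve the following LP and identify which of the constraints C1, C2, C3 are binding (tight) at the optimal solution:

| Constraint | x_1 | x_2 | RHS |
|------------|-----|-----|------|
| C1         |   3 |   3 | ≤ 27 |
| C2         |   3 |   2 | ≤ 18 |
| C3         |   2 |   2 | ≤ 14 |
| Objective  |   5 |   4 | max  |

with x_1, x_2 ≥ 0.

At x_1 = 4, x_2 = 3, compute slack b - a·x for each constraint:
  C1: 27 − 21 = 6  (slack)
  C2: 18 − 18 = 0  (binding)
  C3: 14 − 14 = 0  (binding)

Optimal: x_1 = 4, x_2 = 3
Binding: C2, C3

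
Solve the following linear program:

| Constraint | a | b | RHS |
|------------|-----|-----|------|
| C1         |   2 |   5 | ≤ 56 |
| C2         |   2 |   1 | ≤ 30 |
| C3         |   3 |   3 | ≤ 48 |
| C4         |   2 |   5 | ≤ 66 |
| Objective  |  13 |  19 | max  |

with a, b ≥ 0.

Evaluate the objective at each vertex of the feasible region:
  z(0, 0) = 0
  z(15, 0) = 195
  z(14, 2) = 220
  z(8, 8) = 256  ←
  z(0, 11.2) = 212.8
The maximum is at a = 8, b = 8.

a = 8, b = 8, z = 256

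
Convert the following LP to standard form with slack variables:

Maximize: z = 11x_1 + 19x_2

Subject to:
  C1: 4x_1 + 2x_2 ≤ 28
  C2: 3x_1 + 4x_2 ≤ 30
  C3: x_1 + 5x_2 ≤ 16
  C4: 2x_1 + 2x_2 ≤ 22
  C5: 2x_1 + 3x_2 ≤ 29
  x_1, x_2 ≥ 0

max z = 11x_1 + 19x_2

s.t.
  4x_1 + 2x_2 + s1 = 28
  3x_1 + 4x_2 + s2 = 30
  x_1 + 5x_2 + s3 = 16
  2x_1 + 2x_2 + s4 = 22
  2x_1 + 3x_2 + s5 = 29
  x_1, x_2, s1, s2, s3, s4, s5 ≥ 0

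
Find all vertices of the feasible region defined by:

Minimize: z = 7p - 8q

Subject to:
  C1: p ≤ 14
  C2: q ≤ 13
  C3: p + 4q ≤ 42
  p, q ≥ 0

(0, 0), (14, 0), (14, 7), (0, 10.5)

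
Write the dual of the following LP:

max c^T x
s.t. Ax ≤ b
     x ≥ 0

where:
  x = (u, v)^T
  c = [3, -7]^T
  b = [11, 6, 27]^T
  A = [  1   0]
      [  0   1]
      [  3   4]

Primal max cᵀx s.t. Ax ≤ b, x ≥ 0  →  Dual min bᵀy s.t. Aᵀy ≥ c, y ≥ 0.

Minimize: z = 11y1 + 6y2 + 27y3

Subject to:
  y1 + 3y3 ≥ 3
  y2 + 4y3 ≥ -7
  y1, y2, y3 ≥ 0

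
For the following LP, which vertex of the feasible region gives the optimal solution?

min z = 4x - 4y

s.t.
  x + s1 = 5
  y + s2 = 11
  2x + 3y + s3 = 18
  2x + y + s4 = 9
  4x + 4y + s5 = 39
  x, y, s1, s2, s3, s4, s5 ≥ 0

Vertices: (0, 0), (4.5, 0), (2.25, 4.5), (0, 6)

Evaluate the objective at each vertex of the feasible region:
  z(0, 0) = 0
  z(4.5, 0) = 18
  z(2.25, 4.5) = -9
  z(0, 6) = -24  ←
The minimum is at x = 0, y = 6.

(0, 6)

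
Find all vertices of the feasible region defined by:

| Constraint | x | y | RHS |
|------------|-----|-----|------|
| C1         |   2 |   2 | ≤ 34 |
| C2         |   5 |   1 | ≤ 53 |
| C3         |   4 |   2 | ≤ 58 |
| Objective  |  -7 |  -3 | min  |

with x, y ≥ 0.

(0, 0), (10.6, 0), (9, 8), (0, 17)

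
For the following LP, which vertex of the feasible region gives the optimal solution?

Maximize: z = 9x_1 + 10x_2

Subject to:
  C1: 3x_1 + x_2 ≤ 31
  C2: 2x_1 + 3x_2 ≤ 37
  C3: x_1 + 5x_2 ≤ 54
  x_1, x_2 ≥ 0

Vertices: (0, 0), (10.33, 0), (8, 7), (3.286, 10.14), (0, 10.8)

Evaluate the objective at each vertex of the feasible region:
  z(0, 0) = 0
  z(10.33, 0) = 93
  z(8, 7) = 142  ←
  z(3.286, 10.14) = 131
  z(0, 10.8) = 108
The maximum is at x_1 = 8, x_2 = 7.

(8, 7)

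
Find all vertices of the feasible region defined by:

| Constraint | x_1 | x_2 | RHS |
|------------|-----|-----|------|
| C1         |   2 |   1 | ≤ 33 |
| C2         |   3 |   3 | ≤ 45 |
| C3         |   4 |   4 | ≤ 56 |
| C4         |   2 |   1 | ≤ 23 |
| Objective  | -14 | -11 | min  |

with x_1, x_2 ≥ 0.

(0, 0), (11.5, 0), (9, 5), (0, 14)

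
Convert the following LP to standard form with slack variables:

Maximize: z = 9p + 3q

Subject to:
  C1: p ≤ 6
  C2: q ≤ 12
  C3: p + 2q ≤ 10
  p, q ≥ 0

max z = 9p + 3q

s.t.
  p + s1 = 6
  q + s2 = 12
  p + 2q + s3 = 10
  p, q, s1, s2, s3 ≥ 0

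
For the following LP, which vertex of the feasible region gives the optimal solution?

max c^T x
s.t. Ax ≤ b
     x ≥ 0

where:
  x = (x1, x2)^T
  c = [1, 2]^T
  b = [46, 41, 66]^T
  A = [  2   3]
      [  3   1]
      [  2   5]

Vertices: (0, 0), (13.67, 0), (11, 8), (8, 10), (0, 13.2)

Evaluate the objective at each vertex of the feasible region:
  z(0, 0) = 0
  z(13.67, 0) = 13.67
  z(11, 8) = 27
  z(8, 10) = 28  ←
  z(0, 13.2) = 26.4
The maximum is at x1 = 8, x2 = 10.

(8, 10)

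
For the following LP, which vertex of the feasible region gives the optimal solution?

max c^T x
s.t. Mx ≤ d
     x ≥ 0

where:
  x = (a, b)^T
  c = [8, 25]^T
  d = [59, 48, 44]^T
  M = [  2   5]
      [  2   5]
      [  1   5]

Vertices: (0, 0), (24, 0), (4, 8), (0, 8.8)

Evaluate the objective at each vertex of the feasible region:
  z(0, 0) = 0
  z(24, 0) = 192
  z(4, 8) = 232  ←
  z(0, 8.8) = 220
The maximum is at a = 4, b = 8.

(4, 8)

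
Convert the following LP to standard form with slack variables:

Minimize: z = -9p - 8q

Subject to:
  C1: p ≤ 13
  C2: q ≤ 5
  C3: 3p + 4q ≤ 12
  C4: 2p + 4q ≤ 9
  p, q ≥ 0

min z = -9p - 8q

s.t.
  p + s1 = 13
  q + s2 = 5
  3p + 4q + s3 = 12
  2p + 4q + s4 = 9
  p, q, s1, s2, s3, s4 ≥ 0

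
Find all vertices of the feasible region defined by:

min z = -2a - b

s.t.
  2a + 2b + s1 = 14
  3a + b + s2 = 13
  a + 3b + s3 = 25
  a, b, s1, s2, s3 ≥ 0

(0, 0), (4.333, 0), (3, 4), (0, 7)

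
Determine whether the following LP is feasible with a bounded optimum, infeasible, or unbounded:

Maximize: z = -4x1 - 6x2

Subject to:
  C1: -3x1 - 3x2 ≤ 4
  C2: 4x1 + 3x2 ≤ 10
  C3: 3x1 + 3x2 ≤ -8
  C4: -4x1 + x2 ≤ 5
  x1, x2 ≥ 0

Infeasible (no feasible solution exists)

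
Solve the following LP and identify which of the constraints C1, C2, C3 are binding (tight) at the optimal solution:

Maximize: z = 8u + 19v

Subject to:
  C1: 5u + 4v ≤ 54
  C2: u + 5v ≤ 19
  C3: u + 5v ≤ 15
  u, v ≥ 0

At u = 10, v = 1, compute slack b - a·x for each constraint:
  C1: 54 − 54 = 0  (binding)
  C2: 19 − 15 = 4  (slack)
  C3: 15 − 15 = 0  (binding)

Optimal: u = 10, v = 1
Binding: C1, C3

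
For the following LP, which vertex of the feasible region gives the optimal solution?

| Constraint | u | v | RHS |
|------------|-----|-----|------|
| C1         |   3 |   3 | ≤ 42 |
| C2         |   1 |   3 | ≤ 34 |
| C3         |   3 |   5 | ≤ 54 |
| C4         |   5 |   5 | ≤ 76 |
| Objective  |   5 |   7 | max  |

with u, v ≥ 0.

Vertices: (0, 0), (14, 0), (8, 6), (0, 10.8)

Evaluate the objective at each vertex of the feasible region:
  z(0, 0) = 0
  z(14, 0) = 70
  z(8, 6) = 82  ←
  z(0, 10.8) = 75.6
The maximum is at u = 8, v = 6.

(8, 6)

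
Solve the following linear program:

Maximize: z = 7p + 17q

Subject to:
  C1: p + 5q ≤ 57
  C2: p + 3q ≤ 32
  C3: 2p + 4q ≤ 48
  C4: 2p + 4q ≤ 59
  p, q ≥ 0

Evaluate the objective at each vertex of the feasible region:
  z(0, 0) = 0
  z(24, 0) = 168
  z(8, 8) = 192  ←
  z(0, 10.67) = 181.3
The maximum is at p = 8, q = 8.

p = 8, q = 8, z = 192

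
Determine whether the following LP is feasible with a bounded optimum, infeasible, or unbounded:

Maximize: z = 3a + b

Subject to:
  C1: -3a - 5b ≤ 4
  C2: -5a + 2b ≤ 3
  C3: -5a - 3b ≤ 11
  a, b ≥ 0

Unbounded (objective can increase without bound)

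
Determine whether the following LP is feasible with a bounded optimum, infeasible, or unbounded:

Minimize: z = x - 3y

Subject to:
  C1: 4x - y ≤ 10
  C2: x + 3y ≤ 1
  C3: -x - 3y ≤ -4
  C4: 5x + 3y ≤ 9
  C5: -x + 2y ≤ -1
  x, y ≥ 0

Infeasible (no feasible solution exists)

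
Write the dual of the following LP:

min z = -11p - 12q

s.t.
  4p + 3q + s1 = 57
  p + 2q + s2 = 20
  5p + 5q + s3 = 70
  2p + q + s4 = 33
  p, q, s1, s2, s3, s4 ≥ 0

Primal min cᵀx s.t. Ax ≤ b, x ≥ 0  →  Dual max −bᵀy s.t. Aᵀy ≥ −c, y ≥ 0.

Maximize: z = -57y1 - 20y2 - 70y3 - 33y4

Subject to:
  4y1 + y2 + 5y3 + 2y4 ≥ 11
  3y1 + 2y2 + 5y3 + y4 ≥ 12
  y1, y2, y3, y4 ≥ 0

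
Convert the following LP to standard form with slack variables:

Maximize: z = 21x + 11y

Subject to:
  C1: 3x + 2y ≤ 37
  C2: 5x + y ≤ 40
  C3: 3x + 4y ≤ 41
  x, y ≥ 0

max z = 21x + 11y

s.t.
  3x + 2y + s1 = 37
  5x + y + s2 = 40
  3x + 4y + s3 = 41
  x, y, s1, s2, s3 ≥ 0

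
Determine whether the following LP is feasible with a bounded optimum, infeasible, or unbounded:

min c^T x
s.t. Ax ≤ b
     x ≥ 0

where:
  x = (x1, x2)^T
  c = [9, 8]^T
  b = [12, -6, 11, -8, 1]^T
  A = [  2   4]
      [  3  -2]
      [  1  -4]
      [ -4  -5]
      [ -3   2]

Infeasible (no feasible solution exists)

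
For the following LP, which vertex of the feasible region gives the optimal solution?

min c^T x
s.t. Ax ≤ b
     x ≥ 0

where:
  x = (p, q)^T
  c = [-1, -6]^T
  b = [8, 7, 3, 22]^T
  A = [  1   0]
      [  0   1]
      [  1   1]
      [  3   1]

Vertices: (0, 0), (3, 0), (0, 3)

Evaluate the objective at each vertex of the feasible region:
  z(0, 0) = 0
  z(3, 0) = -3
  z(0, 3) = -18  ←
The minimum is at p = 0, q = 3.

(0, 3)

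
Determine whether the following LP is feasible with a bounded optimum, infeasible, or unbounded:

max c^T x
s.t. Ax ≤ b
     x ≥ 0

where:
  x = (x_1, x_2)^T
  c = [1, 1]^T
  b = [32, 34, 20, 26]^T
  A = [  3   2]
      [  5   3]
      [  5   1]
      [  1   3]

Feasible with a bounded optimal solution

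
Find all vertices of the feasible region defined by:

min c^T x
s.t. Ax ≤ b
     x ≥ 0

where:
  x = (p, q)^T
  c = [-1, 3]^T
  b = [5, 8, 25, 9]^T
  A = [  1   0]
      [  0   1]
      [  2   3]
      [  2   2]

(0, 0), (4.5, 0), (0, 4.5)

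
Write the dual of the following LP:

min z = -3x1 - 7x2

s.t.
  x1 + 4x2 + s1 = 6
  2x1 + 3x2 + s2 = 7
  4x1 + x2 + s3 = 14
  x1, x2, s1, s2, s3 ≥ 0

Primal min cᵀx s.t. Ax ≤ b, x ≥ 0  →  Dual max −bᵀy s.t. Aᵀy ≥ −c, y ≥ 0.

Maximize: z = -6y1 - 7y2 - 14y3

Subject to:
  y1 + 2y2 + 4y3 ≥ 3
  4y1 + 3y2 + y3 ≥ 7
  y1, y2, y3 ≥ 0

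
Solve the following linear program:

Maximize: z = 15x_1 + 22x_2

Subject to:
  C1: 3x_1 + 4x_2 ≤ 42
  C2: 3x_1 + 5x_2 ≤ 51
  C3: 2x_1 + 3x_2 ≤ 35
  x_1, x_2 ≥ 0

Evaluate the objective at each vertex of the feasible region:
  z(0, 0) = 0
  z(14, 0) = 210
  z(2, 9) = 228  ←
  z(0, 10.2) = 224.4
The maximum is at x_1 = 2, x_2 = 9.

x_1 = 2, x_2 = 9, z = 228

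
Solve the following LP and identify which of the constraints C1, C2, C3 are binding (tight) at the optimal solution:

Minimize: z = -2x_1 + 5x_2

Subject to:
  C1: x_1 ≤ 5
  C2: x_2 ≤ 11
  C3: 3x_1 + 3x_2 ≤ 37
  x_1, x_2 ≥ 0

At x_1 = 5, x_2 = 0, compute slack b - a·x for each constraint:
  C1: 5 − 5 = 0  (binding)
  C2: 11 − 0 = 11  (slack)
  C3: 37 − 15 = 22  (slack)

Optimal: x_1 = 5, x_2 = 0
Binding: C1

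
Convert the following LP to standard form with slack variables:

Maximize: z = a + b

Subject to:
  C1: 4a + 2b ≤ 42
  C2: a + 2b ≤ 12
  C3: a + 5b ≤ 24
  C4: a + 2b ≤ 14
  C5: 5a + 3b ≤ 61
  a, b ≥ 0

max z = a + b

s.t.
  4a + 2b + s1 = 42
  a + 2b + s2 = 12
  a + 5b + s3 = 24
  a + 2b + s4 = 14
  5a + 3b + s5 = 61
  a, b, s1, s2, s3, s4, s5 ≥ 0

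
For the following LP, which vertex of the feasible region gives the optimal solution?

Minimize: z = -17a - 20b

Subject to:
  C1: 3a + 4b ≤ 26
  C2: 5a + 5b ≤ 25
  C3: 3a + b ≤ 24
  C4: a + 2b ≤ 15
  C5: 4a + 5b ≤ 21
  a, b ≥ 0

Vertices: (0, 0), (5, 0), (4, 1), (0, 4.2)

Evaluate the objective at each vertex of the feasible region:
  z(0, 0) = 0
  z(5, 0) = -85
  z(4, 1) = -88  ←
  z(0, 4.2) = -84
The minimum is at a = 4, b = 1.

(4, 1)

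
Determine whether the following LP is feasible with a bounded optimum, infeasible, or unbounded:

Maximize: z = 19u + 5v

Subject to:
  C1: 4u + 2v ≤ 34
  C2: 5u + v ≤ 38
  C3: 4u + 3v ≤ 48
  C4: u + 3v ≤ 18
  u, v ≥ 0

Feasible with a bounded optimal solution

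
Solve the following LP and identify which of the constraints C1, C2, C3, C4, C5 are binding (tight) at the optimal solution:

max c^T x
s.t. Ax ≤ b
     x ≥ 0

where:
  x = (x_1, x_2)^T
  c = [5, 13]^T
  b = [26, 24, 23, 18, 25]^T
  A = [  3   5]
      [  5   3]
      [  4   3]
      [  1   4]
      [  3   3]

At x_1 = 2, x_2 = 4, compute slack b - a·x for each constraint:
  C1: 26 − 26 = 0  (binding)
  C2: 24 − 22 = 2  (slack)
  C3: 23 − 20 = 3  (slack)
  C4: 18 − 18 = 0  (binding)
  C5: 25 − 18 = 7  (slack)

Optimal: x_1 = 2, x_2 = 4
Binding: C1, C4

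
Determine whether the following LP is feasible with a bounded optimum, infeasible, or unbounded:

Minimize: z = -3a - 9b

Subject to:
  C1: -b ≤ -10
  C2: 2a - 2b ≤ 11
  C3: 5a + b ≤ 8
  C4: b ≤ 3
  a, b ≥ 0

Infeasible (no feasible solution exists)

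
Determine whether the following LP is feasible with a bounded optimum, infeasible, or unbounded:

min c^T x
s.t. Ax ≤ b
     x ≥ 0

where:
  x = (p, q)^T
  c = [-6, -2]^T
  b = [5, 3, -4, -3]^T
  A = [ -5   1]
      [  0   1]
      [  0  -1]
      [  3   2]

Infeasible (no feasible solution exists)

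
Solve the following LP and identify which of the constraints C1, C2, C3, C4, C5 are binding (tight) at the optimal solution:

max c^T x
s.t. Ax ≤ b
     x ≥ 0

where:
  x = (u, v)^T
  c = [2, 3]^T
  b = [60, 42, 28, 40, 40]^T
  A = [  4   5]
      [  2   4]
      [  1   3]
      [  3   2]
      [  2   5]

At u = 10, v = 4, compute slack b - a·x for each constraint:
  C1: 60 − 60 = 0  (binding)
  C2: 42 − 36 = 6  (slack)
  C3: 28 − 22 = 6  (slack)
  C4: 40 − 38 = 2  (slack)
  C5: 40 − 40 = 0  (binding)

Optimal: u = 10, v = 4
Binding: C1, C5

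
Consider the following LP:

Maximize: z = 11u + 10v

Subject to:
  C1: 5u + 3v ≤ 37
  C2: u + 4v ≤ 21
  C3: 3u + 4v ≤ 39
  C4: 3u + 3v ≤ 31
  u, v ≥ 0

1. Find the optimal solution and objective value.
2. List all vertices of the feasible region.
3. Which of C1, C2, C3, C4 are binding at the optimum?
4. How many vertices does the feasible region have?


1. u = 5, v = 4, z = 95
2. (0, 0), (7.4, 0), (5, 4), (0, 5.25)
3. C1, C2
4. 4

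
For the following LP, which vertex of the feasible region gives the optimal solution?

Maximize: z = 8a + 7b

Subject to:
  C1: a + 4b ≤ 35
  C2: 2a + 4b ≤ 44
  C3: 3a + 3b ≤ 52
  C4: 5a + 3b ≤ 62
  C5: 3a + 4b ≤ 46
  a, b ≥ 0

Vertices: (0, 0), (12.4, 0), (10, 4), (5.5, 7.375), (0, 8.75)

Evaluate the objective at each vertex of the feasible region:
  z(0, 0) = 0
  z(12.4, 0) = 99.2
  z(10, 4) = 108  ←
  z(5.5, 7.375) = 95.62
  z(0, 8.75) = 61.25
The maximum is at a = 10, b = 4.

(10, 4)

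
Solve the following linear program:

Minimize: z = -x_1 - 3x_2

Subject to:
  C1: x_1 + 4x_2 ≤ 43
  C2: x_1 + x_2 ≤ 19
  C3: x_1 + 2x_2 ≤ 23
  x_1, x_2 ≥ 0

Evaluate the objective at each vertex of the feasible region:
  z(0, 0) = 0
  z(19, 0) = -19
  z(15, 4) = -27
  z(3, 10) = -33  ←
  z(0, 10.75) = -32.25
The minimum is at x_1 = 3, x_2 = 10.

x_1 = 3, x_2 = 10, z = -33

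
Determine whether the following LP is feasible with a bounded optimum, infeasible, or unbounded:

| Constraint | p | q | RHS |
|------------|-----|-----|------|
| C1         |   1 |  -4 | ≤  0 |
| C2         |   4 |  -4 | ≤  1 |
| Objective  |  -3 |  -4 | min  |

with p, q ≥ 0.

Unbounded (objective can decrease without bound)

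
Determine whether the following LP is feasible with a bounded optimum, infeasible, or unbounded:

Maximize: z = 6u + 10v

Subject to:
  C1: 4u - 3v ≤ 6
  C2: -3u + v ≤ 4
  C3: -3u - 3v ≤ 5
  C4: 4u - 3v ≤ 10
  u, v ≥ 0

Unbounded (objective can increase without bound)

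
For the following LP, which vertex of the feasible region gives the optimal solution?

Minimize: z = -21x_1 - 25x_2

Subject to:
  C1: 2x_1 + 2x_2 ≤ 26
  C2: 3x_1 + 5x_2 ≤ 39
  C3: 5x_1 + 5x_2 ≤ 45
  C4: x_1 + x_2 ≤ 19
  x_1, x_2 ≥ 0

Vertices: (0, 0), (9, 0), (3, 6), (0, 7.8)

Evaluate the objective at each vertex of the feasible region:
  z(0, 0) = 0
  z(9, 0) = -189
  z(3, 6) = -213  ←
  z(0, 7.8) = -195
The minimum is at x_1 = 3, x_2 = 6.

(3, 6)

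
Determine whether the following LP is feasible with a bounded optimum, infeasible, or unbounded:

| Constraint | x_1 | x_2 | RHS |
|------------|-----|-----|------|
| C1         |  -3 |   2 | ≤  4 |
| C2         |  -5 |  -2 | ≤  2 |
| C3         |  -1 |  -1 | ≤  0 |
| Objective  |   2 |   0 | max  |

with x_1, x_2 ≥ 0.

Unbounded (objective can increase without bound)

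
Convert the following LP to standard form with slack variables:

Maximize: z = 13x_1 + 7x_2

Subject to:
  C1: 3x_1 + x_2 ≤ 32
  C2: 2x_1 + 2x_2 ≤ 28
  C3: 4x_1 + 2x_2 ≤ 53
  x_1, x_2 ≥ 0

max z = 13x_1 + 7x_2

s.t.
  3x_1 + x_2 + s1 = 32
  2x_1 + 2x_2 + s2 = 28
  4x_1 + 2x_2 + s3 = 53
  x_1, x_2, s1, s2, s3 ≥ 0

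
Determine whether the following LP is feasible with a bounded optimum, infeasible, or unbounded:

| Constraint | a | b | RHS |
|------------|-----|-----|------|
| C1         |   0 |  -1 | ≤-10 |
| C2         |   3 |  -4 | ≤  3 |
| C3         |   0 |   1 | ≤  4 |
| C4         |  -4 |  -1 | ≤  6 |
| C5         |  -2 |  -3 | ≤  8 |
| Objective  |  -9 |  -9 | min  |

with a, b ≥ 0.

Infeasible (no feasible solution exists)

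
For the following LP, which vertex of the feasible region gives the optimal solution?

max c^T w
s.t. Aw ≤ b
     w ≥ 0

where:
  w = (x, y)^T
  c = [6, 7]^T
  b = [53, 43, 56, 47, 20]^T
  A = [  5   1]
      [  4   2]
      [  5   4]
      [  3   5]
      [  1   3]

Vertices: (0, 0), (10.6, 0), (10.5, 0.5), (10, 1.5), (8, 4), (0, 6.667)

Evaluate the objective at each vertex of the feasible region:
  z(0, 0) = 0
  z(10.6, 0) = 63.6
  z(10.5, 0.5) = 66.5
  z(10, 1.5) = 70.5
  z(8, 4) = 76  ←
  z(0, 6.667) = 46.67
The maximum is at x = 8, y = 4.

(8, 4)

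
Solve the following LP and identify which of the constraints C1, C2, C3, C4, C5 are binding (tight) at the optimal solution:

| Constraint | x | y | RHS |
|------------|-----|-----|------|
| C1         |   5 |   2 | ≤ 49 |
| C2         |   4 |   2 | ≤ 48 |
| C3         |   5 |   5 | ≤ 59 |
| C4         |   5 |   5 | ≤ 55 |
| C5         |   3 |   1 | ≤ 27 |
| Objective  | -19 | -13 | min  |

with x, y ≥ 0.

At x = 8, y = 3, compute slack b - a·x for each constraint:
  C1: 49 − 46 = 3  (slack)
  C2: 48 − 38 = 10  (slack)
  C3: 59 − 55 = 4  (slack)
  C4: 55 − 55 = 0  (binding)
  C5: 27 − 27 = 0  (binding)

Optimal: x = 8, y = 3
Binding: C4, C5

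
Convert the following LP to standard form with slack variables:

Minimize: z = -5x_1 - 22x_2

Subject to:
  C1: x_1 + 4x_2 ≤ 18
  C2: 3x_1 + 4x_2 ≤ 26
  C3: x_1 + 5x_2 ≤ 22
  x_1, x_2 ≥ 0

min z = -5x_1 - 22x_2

s.t.
  x_1 + 4x_2 + s1 = 18
  3x_1 + 4x_2 + s2 = 26
  x_1 + 5x_2 + s3 = 22
  x_1, x_2, s1, s2, s3 ≥ 0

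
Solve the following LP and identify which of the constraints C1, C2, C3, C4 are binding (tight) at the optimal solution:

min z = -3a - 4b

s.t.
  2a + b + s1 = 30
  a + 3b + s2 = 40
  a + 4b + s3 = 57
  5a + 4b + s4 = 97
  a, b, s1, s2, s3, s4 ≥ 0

At a = 10, b = 10, compute slack b - a·x for each constraint:
  C1: 30 − 30 = 0  (binding)
  C2: 40 − 40 = 0  (binding)
  C3: 57 − 50 = 7  (slack)
  C4: 97 − 90 = 7  (slack)

Optimal: a = 10, b = 10
Binding: C1, C2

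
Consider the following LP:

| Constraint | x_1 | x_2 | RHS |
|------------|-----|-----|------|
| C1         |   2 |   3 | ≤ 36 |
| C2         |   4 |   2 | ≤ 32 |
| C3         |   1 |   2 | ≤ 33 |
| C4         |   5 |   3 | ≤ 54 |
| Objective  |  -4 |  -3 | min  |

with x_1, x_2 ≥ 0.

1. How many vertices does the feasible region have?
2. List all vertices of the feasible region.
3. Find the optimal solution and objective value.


1. 4
2. (0, 0), (8, 0), (3, 10), (0, 12)
3. x_1 = 3, x_2 = 10, z = -42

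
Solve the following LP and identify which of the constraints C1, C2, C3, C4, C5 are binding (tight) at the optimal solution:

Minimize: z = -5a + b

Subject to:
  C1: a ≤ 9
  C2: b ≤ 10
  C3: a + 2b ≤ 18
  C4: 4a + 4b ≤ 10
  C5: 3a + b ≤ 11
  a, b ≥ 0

At a = 2.5, b = 0, compute slack b - a·x for each constraint:
  C1: 9 − 2.5 = 6.5  (slack)
  C2: 10 − 0 = 10  (slack)
  C3: 18 − 2.5 = 15.5  (slack)
  C4: 10 − 10 = 0  (binding)
  C5: 11 − 7.5 = 3.5  (slack)

Optimal: a = 2.5, b = 0
Binding: C4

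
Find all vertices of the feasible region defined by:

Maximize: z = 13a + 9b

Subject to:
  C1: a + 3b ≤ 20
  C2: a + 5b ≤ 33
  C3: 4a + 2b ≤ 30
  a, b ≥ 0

(0, 0), (7.5, 0), (5, 5), (0.5, 6.5), (0, 6.6)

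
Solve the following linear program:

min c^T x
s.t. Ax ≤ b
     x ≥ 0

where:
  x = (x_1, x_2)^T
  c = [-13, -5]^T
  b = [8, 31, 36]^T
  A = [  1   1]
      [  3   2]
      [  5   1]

Evaluate the objective at each vertex of the feasible region:
  z(0, 0) = 0
  z(7.2, 0) = -93.6
  z(7, 1) = -96  ←
  z(0, 8) = -40
The minimum is at x_1 = 7, x_2 = 1.

x_1 = 7, x_2 = 1, z = -96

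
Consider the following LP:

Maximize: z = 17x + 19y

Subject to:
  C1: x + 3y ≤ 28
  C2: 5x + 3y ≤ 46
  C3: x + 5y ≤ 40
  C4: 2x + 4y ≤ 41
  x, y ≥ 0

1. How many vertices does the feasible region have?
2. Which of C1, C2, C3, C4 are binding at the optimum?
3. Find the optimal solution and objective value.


1. 4
2. C2, C3
3. x = 5, y = 7, z = 218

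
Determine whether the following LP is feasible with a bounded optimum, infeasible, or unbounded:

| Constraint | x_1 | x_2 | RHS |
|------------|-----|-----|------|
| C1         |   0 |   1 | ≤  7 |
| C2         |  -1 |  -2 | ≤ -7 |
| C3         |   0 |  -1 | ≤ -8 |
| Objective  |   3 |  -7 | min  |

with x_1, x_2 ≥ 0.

Infeasible (no feasible solution exists)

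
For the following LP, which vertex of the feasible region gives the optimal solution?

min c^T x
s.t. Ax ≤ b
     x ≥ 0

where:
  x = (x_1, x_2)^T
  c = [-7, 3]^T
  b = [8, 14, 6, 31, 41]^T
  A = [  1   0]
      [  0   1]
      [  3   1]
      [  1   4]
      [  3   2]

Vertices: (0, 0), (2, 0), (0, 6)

Evaluate the objective at each vertex of the feasible region:
  z(0, 0) = 0
  z(2, 0) = -14  ←
  z(0, 6) = 18
The minimum is at x_1 = 2, x_2 = 0.

(2, 0)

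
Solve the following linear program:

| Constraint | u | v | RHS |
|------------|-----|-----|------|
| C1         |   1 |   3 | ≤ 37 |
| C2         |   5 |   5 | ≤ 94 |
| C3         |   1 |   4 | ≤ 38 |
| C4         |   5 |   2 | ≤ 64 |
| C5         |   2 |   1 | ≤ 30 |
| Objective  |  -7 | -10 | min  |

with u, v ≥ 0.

Evaluate the objective at each vertex of the feasible region:
  z(0, 0) = 0
  z(12.8, 0) = -89.6
  z(10, 7) = -140  ←
  z(0, 9.5) = -95
The minimum is at u = 10, v = 7.

u = 10, v = 7, z = -140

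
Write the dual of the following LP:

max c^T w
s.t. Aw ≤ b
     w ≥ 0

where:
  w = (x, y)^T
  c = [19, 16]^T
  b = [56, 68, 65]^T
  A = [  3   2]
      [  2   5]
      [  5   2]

Primal max cᵀx s.t. Ax ≤ b, x ≥ 0  →  Dual min bᵀy s.t. Aᵀy ≥ c, y ≥ 0.

Minimize: z = 56y1 + 68y2 + 65y3

Subject to:
  3y1 + 2y2 + 5y3 ≥ 19
  2y1 + 5y2 + 2y3 ≥ 16
  y1, y2, y3 ≥ 0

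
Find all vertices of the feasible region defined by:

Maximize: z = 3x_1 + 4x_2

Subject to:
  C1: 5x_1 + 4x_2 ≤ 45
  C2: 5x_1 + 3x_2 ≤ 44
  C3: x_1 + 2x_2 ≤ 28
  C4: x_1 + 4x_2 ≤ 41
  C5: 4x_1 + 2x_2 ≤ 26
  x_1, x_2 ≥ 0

(0, 0), (6.5, 0), (2.333, 8.333), (1, 10), (0, 10.25)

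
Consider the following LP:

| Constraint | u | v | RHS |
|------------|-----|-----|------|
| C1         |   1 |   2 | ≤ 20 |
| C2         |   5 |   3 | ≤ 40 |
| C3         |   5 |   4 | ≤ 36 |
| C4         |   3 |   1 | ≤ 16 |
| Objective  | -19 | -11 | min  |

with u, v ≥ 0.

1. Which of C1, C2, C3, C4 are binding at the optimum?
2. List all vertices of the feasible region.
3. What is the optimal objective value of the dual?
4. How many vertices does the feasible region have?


1. C3, C4
2. (0, 0), (5.333, 0), (4, 4), (0, 9)
3. -120
4. 4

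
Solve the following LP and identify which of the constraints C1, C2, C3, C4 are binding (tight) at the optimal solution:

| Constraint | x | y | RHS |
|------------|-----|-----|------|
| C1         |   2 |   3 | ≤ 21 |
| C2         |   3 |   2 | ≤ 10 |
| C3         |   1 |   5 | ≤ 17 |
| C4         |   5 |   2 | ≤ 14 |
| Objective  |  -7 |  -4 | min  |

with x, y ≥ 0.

At x = 2, y = 2, compute slack b - a·x for each constraint:
  C1: 21 − 10 = 11  (slack)
  C2: 10 − 10 = 0  (binding)
  C3: 17 − 12 = 5  (slack)
  C4: 14 − 14 = 0  (binding)

Optimal: x = 2, y = 2
Binding: C2, C4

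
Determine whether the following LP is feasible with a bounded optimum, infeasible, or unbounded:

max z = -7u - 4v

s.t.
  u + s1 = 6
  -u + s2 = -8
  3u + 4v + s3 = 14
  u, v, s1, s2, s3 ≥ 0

Infeasible (no feasible solution exists)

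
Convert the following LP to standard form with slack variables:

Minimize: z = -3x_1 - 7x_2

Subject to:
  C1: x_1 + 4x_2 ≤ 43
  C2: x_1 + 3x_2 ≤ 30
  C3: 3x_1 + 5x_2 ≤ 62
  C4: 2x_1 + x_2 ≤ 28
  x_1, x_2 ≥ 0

min z = -3x_1 - 7x_2

s.t.
  x_1 + 4x_2 + s1 = 43
  x_1 + 3x_2 + s2 = 30
  3x_1 + 5x_2 + s3 = 62
  2x_1 + x_2 + s4 = 28
  x_1, x_2, s1, s2, s3, s4 ≥ 0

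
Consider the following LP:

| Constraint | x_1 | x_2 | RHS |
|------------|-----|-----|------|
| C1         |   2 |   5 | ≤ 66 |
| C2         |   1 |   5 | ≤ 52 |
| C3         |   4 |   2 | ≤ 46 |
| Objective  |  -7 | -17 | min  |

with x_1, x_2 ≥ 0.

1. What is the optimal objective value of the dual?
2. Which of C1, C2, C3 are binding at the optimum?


1. -202
2. C2, C3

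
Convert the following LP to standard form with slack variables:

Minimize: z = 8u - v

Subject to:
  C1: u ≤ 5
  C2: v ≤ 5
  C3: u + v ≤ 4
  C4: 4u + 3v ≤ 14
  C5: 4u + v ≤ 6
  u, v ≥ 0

min z = 8u - v

s.t.
  u + s1 = 5
  v + s2 = 5
  u + v + s3 = 4
  4u + 3v + s4 = 14
  4u + v + s5 = 6
  u, v, s1, s2, s3, s4, s5 ≥ 0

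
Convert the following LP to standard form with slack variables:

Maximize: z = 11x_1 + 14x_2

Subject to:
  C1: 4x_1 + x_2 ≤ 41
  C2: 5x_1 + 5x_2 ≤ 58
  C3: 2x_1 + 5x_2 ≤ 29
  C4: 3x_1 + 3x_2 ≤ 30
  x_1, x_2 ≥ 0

max z = 11x_1 + 14x_2

s.t.
  4x_1 + x_2 + s1 = 41
  5x_1 + 5x_2 + s2 = 58
  2x_1 + 5x_2 + s3 = 29
  3x_1 + 3x_2 + s4 = 30
  x_1, x_2, s1, s2, s3, s4 ≥ 0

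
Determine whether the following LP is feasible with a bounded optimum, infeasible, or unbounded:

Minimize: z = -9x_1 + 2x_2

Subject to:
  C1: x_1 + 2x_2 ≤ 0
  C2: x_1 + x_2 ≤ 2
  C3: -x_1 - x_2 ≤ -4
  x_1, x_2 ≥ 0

Infeasible (no feasible solution exists)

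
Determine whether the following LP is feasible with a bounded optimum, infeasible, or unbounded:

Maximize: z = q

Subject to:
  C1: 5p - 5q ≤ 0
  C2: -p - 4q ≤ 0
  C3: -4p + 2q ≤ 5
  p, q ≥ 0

Unbounded (objective can increase without bound)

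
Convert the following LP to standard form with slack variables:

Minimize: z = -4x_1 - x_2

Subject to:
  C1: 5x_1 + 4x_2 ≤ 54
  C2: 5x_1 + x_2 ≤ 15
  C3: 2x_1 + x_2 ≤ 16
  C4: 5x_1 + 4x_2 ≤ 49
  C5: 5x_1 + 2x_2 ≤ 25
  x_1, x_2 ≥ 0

min z = -4x_1 - x_2

s.t.
  5x_1 + 4x_2 + s1 = 54
  5x_1 + x_2 + s2 = 15
  2x_1 + x_2 + s3 = 16
  5x_1 + 4x_2 + s4 = 49
  5x_1 + 2x_2 + s5 = 25
  x_1, x_2, s1, s2, s3, s4, s5 ≥ 0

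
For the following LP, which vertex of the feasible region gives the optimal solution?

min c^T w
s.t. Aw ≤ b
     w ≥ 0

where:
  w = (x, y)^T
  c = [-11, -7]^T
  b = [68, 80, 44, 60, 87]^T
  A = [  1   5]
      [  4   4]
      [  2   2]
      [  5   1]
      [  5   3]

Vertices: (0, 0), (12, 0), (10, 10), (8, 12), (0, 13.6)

Evaluate the objective at each vertex of the feasible region:
  z(0, 0) = 0
  z(12, 0) = -132
  z(10, 10) = -180  ←
  z(8, 12) = -172
  z(0, 13.6) = -95.2
The minimum is at x = 10, y = 10.

(10, 10)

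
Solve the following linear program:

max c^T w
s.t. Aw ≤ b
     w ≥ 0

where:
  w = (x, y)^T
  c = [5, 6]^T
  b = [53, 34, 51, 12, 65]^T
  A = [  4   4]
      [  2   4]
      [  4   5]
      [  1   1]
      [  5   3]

Evaluate the objective at each vertex of the feasible region:
  z(0, 0) = 0
  z(12, 0) = 60
  z(9, 3) = 63  ←
  z(5.667, 5.667) = 62.33
  z(0, 8.5) = 51
The maximum is at x = 9, y = 3.

x = 9, y = 3, z = 63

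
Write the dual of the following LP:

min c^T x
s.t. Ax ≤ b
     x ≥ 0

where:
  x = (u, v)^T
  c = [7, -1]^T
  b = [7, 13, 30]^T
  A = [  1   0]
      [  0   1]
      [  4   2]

Primal min cᵀx s.t. Ax ≤ b, x ≥ 0  →  Dual max −bᵀy s.t. Aᵀy ≥ −c, y ≥ 0.

Maximize: z = -7y1 - 13y2 - 30y3

Subject to:
  y1 + 4y3 ≥ -7
  y2 + 2y3 ≥ 1
  y1, y2, y3 ≥ 0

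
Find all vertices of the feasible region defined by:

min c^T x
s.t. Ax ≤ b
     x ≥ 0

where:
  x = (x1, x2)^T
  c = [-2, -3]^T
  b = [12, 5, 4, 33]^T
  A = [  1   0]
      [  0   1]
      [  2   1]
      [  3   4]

(0, 0), (2, 0), (0, 4)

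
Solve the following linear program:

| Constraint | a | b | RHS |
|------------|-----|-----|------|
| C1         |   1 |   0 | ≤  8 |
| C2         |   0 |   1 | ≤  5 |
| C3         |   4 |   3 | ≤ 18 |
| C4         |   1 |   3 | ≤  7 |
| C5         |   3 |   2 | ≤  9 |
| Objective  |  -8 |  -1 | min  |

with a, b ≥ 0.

Evaluate the objective at each vertex of the feasible region:
  z(0, 0) = 0
  z(3, 0) = -24  ←
  z(1.857, 1.714) = -16.57
  z(0, 2.333) = -2.333
The minimum is at a = 3, b = 0.

a = 3, b = 0, z = -24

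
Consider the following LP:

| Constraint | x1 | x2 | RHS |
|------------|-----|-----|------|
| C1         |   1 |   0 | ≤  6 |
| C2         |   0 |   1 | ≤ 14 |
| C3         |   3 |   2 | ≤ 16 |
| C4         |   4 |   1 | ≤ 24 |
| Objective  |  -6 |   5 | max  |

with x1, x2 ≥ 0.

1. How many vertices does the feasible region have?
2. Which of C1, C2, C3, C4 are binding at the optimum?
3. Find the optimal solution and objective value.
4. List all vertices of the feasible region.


1. 3
2. C3
3. x1 = 0, x2 = 8, z = 40
4. (0, 0), (5.333, 0), (0, 8)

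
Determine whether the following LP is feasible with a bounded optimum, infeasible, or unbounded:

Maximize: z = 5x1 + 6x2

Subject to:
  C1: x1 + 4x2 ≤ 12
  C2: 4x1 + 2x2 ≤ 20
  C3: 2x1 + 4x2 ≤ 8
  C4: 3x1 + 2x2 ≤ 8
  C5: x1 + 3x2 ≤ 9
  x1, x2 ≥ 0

Feasible with a bounded optimal solution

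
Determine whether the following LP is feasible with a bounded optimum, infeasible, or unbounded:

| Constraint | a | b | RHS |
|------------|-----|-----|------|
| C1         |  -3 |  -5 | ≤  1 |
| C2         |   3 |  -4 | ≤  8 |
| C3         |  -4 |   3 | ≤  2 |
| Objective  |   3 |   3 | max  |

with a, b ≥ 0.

Unbounded (objective can increase without bound)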